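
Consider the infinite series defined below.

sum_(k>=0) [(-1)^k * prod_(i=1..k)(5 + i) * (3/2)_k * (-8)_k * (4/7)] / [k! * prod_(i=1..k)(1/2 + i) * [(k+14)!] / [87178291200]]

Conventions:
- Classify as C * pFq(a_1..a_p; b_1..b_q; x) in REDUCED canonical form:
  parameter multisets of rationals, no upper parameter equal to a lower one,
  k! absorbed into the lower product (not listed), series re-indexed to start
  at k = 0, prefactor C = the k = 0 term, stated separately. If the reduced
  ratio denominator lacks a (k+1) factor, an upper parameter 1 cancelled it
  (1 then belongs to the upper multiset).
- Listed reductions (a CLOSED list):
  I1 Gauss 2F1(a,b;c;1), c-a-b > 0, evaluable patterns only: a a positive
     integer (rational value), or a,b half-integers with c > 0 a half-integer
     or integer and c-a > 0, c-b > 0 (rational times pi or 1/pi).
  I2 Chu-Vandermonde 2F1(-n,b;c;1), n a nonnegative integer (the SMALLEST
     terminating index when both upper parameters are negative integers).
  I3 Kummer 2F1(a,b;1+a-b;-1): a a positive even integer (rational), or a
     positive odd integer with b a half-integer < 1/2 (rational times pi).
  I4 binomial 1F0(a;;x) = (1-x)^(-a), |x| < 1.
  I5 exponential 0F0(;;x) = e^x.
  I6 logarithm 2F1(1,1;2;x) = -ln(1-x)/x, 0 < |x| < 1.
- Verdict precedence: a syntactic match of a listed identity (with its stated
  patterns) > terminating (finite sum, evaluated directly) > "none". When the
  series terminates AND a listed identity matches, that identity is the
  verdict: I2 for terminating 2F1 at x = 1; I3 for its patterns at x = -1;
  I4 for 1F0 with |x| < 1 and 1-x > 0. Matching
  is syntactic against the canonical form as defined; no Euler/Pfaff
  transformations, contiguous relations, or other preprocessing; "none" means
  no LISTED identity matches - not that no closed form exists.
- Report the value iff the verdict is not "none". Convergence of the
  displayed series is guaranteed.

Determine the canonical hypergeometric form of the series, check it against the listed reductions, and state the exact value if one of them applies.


Prefactor 4/7, argument -1: 2F1 with upper {-8, 6} over lower {15}. Verdict: the Kummer evaluation I3 matches (x = -1; c = 15 equals 1+a-b for upper {-8, 6}: listed pattern). Value: 52/5.

Key observation: from the first term 4/7: the running product (C = 4/7, x = -1) telescopes to a rising factorial.
Term ratio: r(k) = (-1) * (k-8) (k+6) / [(k+15) (k+1)] - rational in k, leading ratio (-1); with t_0 = 4/7, classification follows.


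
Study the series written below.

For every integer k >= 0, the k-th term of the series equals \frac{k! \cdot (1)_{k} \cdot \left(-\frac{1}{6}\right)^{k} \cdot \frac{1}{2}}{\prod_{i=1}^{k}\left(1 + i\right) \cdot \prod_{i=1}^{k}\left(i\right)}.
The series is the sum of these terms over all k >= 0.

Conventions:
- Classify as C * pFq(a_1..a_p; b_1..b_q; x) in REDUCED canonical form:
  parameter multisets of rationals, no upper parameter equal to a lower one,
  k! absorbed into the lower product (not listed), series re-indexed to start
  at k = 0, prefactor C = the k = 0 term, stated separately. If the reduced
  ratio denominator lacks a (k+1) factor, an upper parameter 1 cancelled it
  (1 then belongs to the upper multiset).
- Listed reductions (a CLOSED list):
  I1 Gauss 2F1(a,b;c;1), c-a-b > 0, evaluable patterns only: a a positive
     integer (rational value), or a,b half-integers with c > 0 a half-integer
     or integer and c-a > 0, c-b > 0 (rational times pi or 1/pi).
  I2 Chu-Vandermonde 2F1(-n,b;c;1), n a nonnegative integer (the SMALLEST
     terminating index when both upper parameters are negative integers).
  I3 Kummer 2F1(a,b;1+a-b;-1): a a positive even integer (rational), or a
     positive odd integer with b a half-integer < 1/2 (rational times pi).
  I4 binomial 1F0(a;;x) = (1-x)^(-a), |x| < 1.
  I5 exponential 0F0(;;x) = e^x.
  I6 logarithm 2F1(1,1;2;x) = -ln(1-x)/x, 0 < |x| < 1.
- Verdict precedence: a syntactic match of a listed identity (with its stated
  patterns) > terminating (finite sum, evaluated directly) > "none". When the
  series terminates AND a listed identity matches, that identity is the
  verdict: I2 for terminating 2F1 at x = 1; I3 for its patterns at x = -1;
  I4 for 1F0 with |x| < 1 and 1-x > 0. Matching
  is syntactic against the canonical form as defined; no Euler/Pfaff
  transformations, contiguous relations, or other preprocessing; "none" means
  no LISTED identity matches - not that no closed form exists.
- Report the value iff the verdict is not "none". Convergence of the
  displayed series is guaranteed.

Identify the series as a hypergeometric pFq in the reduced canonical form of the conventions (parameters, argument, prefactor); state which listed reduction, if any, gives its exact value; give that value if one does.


The series (x = -\frac{1}{6}) is 2F1: upper {1, 1}, lower {2}, prefactor \frac{1}{2}. Verdict at x = -\frac{1}{6}: logarithm (I6) matches (the logarithm: parameters (1,1;2), x = -\frac{1}{6}). Its exact value is 3 \cdot \ln\left(\frac{7}{6}\right).

Structural cue: from the first term \frac{1}{2}: the factorial ratio (prefactor 1/2) (k+a-1)!/(a-1)! is a rising factorial (a)_k.
Adjacent-term ratio: r(k) = -\frac{1}{6} * (k+1) (k+1) / [(k+2) (k+1)] - rational; roots negated = parameters, x = -\frac{1}{6}, C = \frac{1}{2}.


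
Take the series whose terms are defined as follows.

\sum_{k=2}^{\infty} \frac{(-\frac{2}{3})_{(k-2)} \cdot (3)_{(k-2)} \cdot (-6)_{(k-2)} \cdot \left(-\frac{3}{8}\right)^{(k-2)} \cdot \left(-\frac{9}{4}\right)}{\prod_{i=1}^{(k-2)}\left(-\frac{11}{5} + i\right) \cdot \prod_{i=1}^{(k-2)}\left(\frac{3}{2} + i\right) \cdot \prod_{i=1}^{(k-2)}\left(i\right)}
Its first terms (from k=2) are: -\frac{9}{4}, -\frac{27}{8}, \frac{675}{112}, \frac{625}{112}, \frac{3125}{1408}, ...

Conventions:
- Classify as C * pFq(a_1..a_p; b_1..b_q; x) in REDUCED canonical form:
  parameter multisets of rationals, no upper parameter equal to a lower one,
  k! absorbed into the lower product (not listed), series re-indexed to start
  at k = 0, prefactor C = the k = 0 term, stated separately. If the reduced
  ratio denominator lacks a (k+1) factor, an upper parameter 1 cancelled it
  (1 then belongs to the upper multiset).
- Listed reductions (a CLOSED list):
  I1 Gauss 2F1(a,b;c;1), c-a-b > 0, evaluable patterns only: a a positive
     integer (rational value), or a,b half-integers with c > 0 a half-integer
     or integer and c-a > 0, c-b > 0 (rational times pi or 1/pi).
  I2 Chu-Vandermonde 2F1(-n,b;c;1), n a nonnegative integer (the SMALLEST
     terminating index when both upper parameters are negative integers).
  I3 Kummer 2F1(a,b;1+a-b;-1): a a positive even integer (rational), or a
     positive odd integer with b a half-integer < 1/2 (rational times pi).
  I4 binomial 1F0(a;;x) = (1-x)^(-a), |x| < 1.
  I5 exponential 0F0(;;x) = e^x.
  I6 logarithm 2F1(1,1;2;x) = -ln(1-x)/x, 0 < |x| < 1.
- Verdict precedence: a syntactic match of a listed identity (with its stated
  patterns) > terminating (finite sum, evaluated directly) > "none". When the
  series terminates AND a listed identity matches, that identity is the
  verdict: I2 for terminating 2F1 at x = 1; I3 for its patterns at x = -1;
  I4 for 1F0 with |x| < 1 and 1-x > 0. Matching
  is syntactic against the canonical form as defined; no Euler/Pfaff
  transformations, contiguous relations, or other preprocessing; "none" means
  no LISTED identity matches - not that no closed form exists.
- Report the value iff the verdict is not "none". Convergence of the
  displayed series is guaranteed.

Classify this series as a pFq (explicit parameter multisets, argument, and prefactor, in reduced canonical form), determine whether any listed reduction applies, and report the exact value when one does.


Structural cue: with t_0 = -\frac{9}{4}, the lower running product (C = -9/4, x = -3/8) is a rising factorial.
Term ratio: r(k) = -\frac{3}{8} * (k-6) (k-\frac{2}{3}) (k+3) / [(k-\frac{6}{5}) (k+\frac{5}{2}) (k+1)] ; factor over Q: parameters, x = -\frac{3}{8}, and C = -\frac{9}{4}.

x = -\frac{3}{8} here; the reduced form reads 3F2, upper {-6, -\frac{2}{3}, 3}, lower {-\frac{6}{5}, \frac{5}{2}}, C = -\frac{9}{4}. Verdict: terminating. (-6)_k vanishes past k = 6, leaving a 7-term sum, computed directly. Its exact value is \frac{189758705}{21909888}.


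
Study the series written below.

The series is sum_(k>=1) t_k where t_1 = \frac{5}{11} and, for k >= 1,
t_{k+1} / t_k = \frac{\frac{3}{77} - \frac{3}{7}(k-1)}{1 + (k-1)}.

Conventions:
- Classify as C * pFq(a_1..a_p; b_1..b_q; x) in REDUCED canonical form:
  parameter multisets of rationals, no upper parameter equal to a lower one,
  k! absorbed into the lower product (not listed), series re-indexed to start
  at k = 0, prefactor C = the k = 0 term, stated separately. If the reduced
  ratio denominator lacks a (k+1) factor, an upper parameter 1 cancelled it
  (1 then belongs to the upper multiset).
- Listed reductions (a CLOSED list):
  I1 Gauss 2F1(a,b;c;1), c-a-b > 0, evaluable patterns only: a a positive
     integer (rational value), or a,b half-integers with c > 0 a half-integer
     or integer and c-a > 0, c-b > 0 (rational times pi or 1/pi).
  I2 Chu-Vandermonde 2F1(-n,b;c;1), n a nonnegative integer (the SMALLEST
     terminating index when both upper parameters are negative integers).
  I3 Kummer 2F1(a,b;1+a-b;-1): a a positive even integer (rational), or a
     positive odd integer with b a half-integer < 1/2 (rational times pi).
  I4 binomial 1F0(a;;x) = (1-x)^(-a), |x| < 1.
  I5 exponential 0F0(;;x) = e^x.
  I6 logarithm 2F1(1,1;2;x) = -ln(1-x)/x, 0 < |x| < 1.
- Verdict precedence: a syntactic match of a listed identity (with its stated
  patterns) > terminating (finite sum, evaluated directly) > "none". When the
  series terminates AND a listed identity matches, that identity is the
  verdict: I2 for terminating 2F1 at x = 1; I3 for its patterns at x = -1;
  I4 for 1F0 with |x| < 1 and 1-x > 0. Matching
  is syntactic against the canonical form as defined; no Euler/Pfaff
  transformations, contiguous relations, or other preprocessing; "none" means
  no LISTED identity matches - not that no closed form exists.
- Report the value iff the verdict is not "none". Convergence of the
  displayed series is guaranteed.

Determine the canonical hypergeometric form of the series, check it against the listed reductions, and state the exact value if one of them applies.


Structural cue: t_0 being \frac{5}{11}, roots of the ratio polynomials (C = 5/11, x = -3/7) are the negated parameters.
Term ratio: r(k) = -\frac{3}{7} * (k-\frac{1}{11}) / [(k+1)] - rational; roots negated = parameters, x = -\frac{3}{7}, C = \frac{5}{11}.

Classification (C = \frac{5}{11}): 1F0 with upper {-\frac{1}{11}}, lower {-}, argument x = -\frac{3}{7}. Verdict: this is binomial (I4) (the 1F0 binomial series: exponent 1/11, x = -\frac{3}{7}). Exact value: \frac{5}{11} \cdot \left(\frac{10}{7}\right)^{\frac{1}{11}}.


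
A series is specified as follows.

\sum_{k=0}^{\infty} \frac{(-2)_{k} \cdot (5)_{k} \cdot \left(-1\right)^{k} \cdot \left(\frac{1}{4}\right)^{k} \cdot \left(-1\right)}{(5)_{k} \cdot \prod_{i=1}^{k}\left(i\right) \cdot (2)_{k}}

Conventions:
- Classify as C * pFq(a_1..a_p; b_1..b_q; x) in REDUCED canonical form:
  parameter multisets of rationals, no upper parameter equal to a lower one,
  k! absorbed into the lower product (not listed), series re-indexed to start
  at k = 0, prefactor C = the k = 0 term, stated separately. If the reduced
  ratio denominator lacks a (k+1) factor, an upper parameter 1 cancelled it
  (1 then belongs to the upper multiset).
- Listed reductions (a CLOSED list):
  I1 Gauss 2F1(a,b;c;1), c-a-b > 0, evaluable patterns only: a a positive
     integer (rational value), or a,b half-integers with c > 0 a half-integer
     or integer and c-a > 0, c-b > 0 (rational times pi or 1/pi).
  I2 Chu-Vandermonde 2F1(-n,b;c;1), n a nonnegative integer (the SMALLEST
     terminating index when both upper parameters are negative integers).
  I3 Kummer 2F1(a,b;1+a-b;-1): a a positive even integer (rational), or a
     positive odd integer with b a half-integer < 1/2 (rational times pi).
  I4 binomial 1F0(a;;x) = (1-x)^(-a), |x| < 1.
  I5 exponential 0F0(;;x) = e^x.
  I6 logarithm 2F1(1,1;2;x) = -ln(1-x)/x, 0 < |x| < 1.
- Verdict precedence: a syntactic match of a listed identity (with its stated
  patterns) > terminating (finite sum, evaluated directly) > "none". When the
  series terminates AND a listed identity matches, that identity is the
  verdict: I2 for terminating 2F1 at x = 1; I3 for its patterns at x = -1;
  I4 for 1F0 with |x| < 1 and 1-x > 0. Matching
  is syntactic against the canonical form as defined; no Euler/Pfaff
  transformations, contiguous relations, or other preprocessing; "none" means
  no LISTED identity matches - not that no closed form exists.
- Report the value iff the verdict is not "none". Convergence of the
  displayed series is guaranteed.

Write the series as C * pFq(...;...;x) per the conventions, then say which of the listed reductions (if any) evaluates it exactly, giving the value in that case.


Canonical form: C = -1 times 1F1 with upper {-2}, lower {2}, x = -\frac{1}{4}. Verdict: terminating - the sum ends at index 2 because -2 is a negative integer; exact evaluation follows. Exact value: -\frac{121}{96}.

Key observation: t_0 being -1, the parameter 5 appears in both the upper and lower lists and cancels.
Ratio: r(k) = -\frac{1}{4} * (k-2) / [(k+2) (k+1)] - rational in k, leading ratio -\frac{1}{4}; with t_0 = -1, classification follows.


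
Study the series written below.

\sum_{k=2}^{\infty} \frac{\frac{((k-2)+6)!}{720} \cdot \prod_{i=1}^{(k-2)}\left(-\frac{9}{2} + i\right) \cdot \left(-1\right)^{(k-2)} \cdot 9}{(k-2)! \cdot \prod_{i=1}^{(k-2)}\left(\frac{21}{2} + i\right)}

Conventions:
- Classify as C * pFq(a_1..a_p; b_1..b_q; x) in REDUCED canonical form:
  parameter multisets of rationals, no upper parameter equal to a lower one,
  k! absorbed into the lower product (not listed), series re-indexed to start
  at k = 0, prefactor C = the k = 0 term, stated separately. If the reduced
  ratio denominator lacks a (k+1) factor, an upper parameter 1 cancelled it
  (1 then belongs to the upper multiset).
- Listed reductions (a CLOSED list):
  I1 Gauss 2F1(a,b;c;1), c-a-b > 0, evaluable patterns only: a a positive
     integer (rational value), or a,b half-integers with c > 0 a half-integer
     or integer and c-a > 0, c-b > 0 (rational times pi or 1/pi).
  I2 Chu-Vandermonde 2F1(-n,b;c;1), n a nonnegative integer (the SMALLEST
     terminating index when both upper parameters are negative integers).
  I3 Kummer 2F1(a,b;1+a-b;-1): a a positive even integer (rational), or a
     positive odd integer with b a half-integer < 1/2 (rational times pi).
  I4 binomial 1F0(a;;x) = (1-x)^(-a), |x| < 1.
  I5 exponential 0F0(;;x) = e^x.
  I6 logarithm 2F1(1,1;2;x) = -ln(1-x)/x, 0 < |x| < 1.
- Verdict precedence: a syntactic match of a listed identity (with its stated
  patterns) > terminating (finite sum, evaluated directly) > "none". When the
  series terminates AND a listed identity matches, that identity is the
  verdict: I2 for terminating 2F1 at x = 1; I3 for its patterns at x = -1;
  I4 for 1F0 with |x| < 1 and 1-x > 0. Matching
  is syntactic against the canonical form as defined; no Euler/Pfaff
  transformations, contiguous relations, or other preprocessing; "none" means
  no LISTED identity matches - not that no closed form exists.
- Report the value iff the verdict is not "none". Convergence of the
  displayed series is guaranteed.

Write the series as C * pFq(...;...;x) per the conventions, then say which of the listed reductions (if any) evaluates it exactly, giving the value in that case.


Reduced: x = -1, 2F1, upper = {-\frac{7}{2}, 7}, lower = {\frac{23}{2}}, C = 9. Verdict at x = -1: Kummer (I3) matches (x = -1; c = \frac{23}{2} equals 1+a-b for upper {-\frac{7}{2}, 7}: listed pattern). Its exact value is \frac{130945815}{8388608} \cdot \pi.

The tell: x = -1 and the running product (C = 9) telescopes to a rising factorial.
Step ratio: r(k) = -1 * (k-\frac{7}{2}) (k+7) / [(k+\frac{23}{2}) (k+1)] - poly over poly, x = -1 from leading terms; C = 9 at k = 0.


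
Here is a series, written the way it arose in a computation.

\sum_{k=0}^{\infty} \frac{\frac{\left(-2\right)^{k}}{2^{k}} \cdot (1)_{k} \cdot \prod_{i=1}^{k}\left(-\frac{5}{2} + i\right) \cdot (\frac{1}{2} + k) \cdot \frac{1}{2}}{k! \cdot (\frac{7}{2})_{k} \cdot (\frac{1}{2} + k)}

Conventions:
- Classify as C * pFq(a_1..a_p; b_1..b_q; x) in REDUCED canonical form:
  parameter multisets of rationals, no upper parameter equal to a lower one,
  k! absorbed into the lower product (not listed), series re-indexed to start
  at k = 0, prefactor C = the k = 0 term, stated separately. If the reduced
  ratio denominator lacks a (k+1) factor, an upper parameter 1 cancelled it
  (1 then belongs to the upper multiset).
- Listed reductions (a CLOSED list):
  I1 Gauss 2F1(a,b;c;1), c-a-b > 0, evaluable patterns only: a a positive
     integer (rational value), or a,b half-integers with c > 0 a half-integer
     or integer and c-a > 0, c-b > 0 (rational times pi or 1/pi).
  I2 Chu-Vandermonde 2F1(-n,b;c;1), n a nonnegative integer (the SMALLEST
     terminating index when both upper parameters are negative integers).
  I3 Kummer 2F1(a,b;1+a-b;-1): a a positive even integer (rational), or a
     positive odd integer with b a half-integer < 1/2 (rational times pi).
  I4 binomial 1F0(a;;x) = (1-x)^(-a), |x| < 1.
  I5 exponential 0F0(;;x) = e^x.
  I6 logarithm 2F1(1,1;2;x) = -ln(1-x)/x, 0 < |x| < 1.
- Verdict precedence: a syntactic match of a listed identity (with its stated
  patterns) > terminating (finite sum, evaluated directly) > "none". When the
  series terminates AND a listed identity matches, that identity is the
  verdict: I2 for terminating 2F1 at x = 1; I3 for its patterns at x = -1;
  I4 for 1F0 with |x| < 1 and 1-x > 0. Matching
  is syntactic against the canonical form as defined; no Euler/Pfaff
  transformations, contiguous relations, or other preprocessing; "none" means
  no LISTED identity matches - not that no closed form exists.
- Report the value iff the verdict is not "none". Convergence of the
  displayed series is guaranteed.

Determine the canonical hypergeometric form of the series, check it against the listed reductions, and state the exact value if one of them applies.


x = -1 here; the reduced form reads 2F1, upper {-\frac{3}{2}, 1}, lower {\frac{7}{2}}, C = \frac{1}{2}. Verdict at x = -1: the Kummer evaluation I3 matches (x = -1; c = \frac{7}{2} equals 1+a-b for upper {-\frac{3}{2}, 1}: listed pattern). Exact value: \frac{15}{64} \cdot \pi.

Structural cue: with t_0 = \frac{1}{2}, the two k-th powers (prefactor 1/2) combine into one argument.
Term ratio: r(k) = -1 * (k-\frac{3}{2}) (k+1) / [(k+\frac{7}{2}) (k+1)] - rational in k, leading ratio -1; with t_0 = \frac{1}{2}, classification follows.


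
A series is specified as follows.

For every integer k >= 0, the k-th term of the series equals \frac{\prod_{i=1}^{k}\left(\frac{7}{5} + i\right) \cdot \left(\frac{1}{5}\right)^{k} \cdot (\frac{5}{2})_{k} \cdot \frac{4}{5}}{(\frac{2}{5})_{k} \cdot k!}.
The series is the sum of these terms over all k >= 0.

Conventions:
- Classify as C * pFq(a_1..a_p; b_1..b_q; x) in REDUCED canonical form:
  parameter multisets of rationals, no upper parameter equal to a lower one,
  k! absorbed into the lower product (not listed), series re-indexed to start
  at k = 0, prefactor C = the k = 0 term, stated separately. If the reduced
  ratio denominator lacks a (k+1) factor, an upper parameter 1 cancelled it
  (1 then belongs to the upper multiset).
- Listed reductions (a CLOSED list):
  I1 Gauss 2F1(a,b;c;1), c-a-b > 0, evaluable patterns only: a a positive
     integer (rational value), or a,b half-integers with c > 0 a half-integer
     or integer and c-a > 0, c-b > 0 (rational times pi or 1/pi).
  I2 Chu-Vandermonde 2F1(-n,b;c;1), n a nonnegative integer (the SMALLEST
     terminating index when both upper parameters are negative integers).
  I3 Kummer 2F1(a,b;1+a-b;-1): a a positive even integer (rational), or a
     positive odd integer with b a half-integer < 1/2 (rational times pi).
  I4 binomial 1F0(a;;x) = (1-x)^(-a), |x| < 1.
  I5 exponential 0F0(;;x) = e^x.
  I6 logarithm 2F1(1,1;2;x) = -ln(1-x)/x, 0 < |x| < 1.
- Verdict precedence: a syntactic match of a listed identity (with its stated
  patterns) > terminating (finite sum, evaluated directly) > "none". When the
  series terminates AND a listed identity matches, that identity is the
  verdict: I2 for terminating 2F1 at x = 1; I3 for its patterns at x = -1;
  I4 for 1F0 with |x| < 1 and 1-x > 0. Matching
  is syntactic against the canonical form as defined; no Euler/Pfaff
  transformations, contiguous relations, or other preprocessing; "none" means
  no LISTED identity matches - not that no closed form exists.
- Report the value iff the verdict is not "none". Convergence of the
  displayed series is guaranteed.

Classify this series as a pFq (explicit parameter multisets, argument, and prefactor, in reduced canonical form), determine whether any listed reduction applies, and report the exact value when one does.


Structural cue: t_0 = \frac{4}{5} here, and the running product (prefactor 4/5) telescopes to a rising factorial.
Ratio: r(k) = \frac{1}{5} * (k+\frac{12}{5}) (k+\frac{5}{2}) / [(k+\frac{2}{5}) (k+1)] - poly over poly, x = \frac{1}{5} from leading terms; C = \frac{4}{5} at k = 0.

Prefactor \frac{4}{5}, argument \frac{1}{5}: 2F1 with upper {\frac{12}{5}, \frac{5}{2}} over lower {\frac{2}{5}}. Verdict: no listed reduction: x = \frac{1}{5} and upper {\frac{12}{5}, \frac{5}{2}} fail every I1-I6 pattern.


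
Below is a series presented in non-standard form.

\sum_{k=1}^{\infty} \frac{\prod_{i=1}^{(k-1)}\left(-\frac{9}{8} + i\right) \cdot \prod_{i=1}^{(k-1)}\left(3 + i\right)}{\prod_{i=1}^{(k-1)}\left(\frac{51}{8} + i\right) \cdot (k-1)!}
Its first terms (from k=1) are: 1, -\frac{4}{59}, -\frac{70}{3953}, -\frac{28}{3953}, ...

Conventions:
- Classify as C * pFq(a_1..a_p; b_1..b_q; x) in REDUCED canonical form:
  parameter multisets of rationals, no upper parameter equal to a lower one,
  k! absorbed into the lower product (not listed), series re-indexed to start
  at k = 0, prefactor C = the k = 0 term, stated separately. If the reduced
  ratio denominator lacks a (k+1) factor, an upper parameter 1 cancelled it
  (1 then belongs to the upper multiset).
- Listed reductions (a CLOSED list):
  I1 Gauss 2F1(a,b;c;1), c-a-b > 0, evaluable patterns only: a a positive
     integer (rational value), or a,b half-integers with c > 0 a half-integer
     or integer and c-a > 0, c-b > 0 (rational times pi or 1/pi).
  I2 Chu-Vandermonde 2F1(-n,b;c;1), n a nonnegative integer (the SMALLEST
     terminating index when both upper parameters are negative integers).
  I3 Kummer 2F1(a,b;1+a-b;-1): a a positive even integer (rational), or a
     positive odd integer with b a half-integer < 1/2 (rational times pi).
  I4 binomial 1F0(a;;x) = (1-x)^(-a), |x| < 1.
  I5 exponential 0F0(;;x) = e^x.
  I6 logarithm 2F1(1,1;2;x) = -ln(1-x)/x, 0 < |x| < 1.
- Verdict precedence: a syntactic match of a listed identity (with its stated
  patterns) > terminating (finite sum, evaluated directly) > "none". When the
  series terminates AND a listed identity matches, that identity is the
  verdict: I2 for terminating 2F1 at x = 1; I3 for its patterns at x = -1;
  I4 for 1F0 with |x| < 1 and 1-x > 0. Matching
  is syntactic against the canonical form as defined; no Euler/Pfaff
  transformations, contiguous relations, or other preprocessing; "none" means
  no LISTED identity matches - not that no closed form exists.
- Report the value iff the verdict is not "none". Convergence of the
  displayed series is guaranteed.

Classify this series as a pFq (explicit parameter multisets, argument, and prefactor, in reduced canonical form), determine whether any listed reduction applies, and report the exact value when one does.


With C = 1: the canonical form is 2F1(-\frac{1}{8}, 4; \frac{59}{8}; 1). Verdict: this is Gauss's theorem (I1) (x = 1: the Gamma ratio telescopes since c-a-b = 7/2 > 0 and a = 4 in Z>0). Hence: \frac{32895}{36608}.

The tell: t_0 being 1, the running product (C = 1, x = 1) telescopes to a rising factorial.
Adjacent-term ratio: r(k) = 1 * (k-\frac{1}{8}) (k+4) / [(k+\frac{59}{8}) (k+1)] - rational; roots negated = parameters, x = 1, C = 1.


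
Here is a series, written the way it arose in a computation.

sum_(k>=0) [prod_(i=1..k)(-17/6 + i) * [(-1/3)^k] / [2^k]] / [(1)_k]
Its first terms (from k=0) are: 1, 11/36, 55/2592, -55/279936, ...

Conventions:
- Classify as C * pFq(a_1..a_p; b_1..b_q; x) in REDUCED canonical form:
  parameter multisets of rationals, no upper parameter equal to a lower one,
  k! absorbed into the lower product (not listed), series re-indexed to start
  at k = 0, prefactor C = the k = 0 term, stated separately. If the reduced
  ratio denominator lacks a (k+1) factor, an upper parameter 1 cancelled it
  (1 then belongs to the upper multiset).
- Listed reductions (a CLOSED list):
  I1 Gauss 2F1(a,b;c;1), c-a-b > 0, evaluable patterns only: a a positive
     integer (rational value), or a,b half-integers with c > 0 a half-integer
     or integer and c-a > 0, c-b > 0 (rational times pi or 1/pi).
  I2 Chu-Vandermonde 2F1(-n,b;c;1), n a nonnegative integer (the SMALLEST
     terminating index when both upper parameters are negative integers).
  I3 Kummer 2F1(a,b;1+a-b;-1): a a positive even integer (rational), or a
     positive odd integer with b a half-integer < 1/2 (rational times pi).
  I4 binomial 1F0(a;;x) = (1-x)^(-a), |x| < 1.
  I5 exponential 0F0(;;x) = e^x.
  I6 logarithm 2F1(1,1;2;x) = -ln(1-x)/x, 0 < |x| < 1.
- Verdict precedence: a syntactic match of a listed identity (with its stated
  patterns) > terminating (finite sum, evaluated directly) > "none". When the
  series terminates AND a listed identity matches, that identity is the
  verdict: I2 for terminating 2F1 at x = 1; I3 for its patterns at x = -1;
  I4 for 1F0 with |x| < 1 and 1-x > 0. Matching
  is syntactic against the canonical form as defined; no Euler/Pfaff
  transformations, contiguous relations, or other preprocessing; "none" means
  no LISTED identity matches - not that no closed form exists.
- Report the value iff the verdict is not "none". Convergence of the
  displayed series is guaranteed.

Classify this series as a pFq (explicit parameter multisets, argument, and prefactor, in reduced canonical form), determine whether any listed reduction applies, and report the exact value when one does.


Reduced: x = -1/6, 1F0, upper = {-11/6}, lower = {-}, C = 1. Verdict: this is the binomial series (I4) (the 1F0 binomial series: exponent 11/6, x = -1/6). Its exact value is (7/6)^(11/6).

First insight: t_0 being 1, the two k-th powers (C = 1) combine into one argument.
Consecutive-term ratio: r(k) = (-1/6) * (k-11/6) / [(k+1)] ; factor over Q: parameters, x = (-1/6), and C = 1.


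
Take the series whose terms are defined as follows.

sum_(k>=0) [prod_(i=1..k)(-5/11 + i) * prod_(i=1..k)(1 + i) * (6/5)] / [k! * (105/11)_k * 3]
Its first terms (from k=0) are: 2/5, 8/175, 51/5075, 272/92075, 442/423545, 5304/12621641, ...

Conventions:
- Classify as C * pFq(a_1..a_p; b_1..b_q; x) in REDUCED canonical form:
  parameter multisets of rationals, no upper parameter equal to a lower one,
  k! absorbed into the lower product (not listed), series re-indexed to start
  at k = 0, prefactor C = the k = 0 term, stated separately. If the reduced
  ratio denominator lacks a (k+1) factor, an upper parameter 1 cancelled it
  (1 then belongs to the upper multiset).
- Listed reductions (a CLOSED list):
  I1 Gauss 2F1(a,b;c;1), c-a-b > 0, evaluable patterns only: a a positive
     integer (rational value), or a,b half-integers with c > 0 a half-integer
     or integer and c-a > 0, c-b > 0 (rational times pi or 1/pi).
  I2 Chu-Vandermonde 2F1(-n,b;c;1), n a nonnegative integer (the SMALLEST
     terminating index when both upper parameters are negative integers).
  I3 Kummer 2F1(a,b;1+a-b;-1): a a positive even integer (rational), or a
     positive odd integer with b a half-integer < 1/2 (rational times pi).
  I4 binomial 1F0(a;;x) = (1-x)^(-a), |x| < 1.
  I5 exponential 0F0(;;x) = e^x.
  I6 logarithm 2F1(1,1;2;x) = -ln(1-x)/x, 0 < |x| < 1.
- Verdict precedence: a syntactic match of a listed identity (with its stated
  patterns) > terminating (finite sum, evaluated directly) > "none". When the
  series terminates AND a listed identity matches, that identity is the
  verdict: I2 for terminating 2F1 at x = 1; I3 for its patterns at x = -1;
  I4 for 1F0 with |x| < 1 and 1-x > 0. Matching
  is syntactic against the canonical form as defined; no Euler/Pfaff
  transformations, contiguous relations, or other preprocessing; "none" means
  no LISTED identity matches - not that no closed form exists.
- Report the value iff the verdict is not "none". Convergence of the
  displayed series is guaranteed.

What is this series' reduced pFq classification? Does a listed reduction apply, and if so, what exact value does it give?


With C = 2/5: the canonical form is 2F1(6/11, 2; 105/11; 1). Verdict (x = 1): Gauss's theorem (I1) applies (x = 1: the Gamma ratio telescopes since c-a-b = 7 > 0 and a = 2 in Z>0). Hence: 3901/8470.

First insight: t_0 being 2/5, the running product (prefactor 2/5) telescopes to a rising factorial.
Step ratio: r(k) = 1 * (k+6/11) (k+2) / [(k+105/11) (k+1)] - poly over poly, x = 1 from leading terms; C = 2/5 at k = 0.


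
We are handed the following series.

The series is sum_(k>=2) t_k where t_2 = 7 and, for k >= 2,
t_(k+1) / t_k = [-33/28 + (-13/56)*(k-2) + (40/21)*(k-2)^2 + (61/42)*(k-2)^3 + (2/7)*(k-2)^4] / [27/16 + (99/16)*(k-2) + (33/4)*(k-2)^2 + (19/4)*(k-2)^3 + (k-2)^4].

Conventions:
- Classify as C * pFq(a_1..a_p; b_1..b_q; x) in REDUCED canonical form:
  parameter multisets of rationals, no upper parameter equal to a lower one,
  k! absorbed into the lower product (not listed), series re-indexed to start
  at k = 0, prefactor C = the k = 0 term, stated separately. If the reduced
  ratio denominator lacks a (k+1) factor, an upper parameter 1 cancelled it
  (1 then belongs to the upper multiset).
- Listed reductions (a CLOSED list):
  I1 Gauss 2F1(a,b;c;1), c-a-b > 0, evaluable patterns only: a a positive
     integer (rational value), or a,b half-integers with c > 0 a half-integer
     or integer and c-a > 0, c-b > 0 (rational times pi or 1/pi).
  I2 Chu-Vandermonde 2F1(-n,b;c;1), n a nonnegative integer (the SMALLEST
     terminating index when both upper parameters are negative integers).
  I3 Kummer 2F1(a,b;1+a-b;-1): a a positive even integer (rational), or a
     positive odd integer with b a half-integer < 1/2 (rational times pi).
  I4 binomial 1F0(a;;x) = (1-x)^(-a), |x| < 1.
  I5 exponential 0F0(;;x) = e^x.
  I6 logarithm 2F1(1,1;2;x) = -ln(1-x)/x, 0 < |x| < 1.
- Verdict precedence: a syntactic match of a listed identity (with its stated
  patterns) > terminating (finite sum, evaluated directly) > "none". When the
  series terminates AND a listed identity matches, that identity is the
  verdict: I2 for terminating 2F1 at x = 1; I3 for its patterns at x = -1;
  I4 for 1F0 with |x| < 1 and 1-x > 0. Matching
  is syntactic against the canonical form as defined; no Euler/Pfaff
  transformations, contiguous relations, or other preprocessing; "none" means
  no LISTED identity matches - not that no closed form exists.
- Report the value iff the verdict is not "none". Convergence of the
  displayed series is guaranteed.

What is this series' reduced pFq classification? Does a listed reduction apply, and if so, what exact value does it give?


Reduced: x = 2/7, 2F1, upper = {-2/3, 11/4}, lower = {3/4}, C = 7. Verdict: none - at argument 2/7 the multisets {-2/3, 11/4} ; {3/4} match no listed identity.

Key step: t_0 being 7, the parameter 3/2 appears in both the upper and lower lists and cancels (alongside the other common factor).
Consecutive-term ratio: r(k) = (2/7) * (k-2/3) (k+11/4) / [(k+3/4) (k+1)] - rational in k. x = (2/7); t_0 = 7; negate the roots.


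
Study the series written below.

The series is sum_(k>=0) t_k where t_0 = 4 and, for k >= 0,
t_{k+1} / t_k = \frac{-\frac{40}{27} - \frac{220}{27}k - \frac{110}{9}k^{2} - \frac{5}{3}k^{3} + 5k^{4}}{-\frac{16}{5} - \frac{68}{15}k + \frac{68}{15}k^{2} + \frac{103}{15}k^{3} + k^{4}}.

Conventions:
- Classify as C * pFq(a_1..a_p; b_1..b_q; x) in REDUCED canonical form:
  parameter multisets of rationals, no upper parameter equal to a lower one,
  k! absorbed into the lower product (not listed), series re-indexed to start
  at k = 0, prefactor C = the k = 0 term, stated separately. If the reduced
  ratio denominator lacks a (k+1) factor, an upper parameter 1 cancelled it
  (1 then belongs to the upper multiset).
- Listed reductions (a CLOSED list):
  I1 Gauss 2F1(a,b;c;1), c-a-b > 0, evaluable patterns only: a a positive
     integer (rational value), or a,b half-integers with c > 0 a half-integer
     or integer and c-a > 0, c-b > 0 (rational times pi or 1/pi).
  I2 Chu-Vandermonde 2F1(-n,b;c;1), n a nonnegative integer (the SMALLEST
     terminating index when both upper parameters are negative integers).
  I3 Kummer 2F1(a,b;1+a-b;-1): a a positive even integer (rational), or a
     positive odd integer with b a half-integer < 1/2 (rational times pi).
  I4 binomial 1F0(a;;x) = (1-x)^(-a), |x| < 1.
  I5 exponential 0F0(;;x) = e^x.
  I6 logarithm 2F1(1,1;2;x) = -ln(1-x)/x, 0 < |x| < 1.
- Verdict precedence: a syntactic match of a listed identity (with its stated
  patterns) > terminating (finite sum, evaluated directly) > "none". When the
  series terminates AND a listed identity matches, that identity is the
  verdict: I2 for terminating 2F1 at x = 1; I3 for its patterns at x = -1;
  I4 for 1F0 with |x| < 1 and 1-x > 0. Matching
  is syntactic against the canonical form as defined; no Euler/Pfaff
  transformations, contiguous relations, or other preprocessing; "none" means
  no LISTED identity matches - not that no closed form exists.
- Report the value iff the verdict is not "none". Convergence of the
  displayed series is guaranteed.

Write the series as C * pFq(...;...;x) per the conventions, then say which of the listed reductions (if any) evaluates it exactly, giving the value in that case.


This is 4 * 3F2(-2, \frac{1}{3}, \frac{2}{3}; -\frac{4}{5}, 6; 5) in reduced canonical form. Verdict: terminating - the sum ends at index 2 because -2 is a negative integer; exact evaluation follows. Sum: -\frac{2546}{1701}.

The tell: x = 5 and roots of the ratio polynomials (prefactor 4) are the negated parameters.
Step ratio: r(k) = 5 * (k-2) (k+\frac{1}{3}) (k+\frac{2}{3}) / [(k-\frac{4}{5}) (k+6) (k+1)] - rational in k, leading ratio 5; with t_0 = 4, classification follows.


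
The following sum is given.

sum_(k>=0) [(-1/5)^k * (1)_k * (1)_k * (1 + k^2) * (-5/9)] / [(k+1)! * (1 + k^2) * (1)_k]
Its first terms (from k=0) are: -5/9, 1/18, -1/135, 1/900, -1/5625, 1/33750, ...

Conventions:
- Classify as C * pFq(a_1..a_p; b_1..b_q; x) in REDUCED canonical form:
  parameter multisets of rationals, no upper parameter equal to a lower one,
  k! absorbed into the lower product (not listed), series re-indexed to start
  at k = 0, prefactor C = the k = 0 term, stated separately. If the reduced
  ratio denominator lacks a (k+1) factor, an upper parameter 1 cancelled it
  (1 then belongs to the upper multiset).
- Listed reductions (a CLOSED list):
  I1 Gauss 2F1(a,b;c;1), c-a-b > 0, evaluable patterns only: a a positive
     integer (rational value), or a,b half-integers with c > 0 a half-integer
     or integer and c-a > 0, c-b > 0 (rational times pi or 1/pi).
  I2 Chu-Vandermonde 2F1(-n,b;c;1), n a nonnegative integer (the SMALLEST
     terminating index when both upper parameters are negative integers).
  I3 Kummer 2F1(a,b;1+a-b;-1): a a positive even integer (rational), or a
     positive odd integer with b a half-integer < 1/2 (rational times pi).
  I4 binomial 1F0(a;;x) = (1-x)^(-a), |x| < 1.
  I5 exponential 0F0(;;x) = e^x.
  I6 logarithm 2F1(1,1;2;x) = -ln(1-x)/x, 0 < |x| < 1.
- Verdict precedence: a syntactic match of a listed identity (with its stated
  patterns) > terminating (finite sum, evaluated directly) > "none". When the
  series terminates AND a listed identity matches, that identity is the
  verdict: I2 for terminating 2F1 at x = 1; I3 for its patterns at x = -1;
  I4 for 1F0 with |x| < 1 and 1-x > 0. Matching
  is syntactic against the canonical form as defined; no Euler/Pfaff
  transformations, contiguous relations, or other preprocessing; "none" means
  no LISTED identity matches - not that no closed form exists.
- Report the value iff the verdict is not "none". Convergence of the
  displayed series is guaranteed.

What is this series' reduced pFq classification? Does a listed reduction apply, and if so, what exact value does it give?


At argument -1/5: a 2F1 with upper {1, 1}, lower {2}, scaled by C = -5/9. Verdict at x = -1/5: the I6 logarithm reduction matches (the logarithm: parameters (1,1;2), x = -1/5). Sum: (-25/9) * ln(6/5).

Key observation: x = (-1/5) and the denominator's factorial ratio (C = -5/9, x = -1/5) is a lower Pochhammer.
Ratio: r(k) = (-1/5) * (k+1) (k+1) / [(k+2) (k+1)] - rational in k, leading ratio (-1/5); with t_0 = -5/9, classification follows.


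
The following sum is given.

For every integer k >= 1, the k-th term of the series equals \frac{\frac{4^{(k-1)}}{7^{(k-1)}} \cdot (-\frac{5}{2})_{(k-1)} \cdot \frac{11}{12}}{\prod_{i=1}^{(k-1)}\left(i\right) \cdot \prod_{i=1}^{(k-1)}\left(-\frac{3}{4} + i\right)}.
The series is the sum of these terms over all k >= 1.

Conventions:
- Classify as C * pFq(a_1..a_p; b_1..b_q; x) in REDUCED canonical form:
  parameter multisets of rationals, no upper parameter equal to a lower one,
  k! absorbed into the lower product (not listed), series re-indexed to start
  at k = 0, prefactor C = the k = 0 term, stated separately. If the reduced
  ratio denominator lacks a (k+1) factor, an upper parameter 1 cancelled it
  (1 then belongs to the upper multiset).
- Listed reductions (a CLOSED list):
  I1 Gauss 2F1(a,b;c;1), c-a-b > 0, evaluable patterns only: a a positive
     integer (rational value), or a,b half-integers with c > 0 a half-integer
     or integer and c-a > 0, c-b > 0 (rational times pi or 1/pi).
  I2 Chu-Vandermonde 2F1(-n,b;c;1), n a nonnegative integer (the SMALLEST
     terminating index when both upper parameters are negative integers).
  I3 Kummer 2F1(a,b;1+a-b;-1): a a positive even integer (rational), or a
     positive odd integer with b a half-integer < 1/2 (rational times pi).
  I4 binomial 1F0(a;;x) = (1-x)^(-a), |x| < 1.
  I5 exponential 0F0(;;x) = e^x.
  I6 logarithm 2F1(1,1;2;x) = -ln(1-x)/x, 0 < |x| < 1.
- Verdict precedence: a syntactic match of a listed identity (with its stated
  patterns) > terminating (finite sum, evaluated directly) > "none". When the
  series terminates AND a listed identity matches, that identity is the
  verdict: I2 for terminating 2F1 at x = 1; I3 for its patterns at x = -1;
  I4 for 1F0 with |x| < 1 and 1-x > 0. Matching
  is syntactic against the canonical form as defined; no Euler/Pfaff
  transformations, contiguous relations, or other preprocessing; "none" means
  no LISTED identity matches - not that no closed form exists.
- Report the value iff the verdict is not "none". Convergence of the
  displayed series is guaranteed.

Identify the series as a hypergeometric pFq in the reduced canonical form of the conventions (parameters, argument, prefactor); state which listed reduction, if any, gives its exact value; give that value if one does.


With C = \frac{11}{12}: the canonical form is 1F1(-\frac{5}{2}; \frac{1}{4}; \frac{4}{7}). Verdict: none - at argument \frac{4}{7} the multisets {-\frac{5}{2}} ; {\frac{1}{4}} match no listed identity.

Key step: with t_0 = \frac{11}{12}, the two geometric factors (C = 11/12) combine into one argument.
Consecutive-term ratio: r(k) = \frac{4}{7} * (k-\frac{5}{2}) / [(k+\frac{1}{4}) (k+1)] - poly over poly, x = \frac{4}{7} from leading terms; C = \frac{11}{12} at k = 0.


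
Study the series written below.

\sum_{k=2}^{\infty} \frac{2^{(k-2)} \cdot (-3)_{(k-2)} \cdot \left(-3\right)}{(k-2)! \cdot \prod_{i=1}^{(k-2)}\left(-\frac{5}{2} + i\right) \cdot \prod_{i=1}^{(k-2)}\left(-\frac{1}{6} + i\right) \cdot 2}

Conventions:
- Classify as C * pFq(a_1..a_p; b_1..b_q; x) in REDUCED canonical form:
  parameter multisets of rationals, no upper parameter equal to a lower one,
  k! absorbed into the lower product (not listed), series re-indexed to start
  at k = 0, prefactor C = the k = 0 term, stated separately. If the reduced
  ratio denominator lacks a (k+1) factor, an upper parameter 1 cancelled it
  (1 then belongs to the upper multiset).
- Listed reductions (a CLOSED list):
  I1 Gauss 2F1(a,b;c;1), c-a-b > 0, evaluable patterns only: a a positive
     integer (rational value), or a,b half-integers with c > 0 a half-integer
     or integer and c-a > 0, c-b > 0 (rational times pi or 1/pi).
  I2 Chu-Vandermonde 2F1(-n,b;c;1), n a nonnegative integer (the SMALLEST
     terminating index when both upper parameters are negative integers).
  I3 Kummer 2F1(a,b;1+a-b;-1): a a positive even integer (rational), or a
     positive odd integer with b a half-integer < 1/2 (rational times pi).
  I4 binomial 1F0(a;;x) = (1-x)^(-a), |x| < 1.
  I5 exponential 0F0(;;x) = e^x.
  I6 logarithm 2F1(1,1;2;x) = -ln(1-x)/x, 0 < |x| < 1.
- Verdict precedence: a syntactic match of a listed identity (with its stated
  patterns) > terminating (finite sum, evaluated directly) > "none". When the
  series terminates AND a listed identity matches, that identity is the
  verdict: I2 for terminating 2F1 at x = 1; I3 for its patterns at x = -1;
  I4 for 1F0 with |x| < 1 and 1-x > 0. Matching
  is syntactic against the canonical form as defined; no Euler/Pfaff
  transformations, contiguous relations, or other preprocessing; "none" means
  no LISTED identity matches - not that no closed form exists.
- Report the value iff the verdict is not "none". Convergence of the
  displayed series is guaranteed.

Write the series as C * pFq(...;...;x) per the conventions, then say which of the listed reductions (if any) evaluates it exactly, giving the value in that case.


Classification (C = -\frac{3}{2}): 1F2 with upper {-3}, lower {-\frac{3}{2}, \frac{5}{6}}, argument x = 2. Verdict: terminating - the sum ends at index 3 because -3 is a negative integer; exact evaluation follows. Exact value: -\frac{31821}{1870}.

The tell: with t_0 = -\frac{3}{2}, the lower running product (prefactor -3/2) is a rising factorial.
Consecutive-term ratio: r(k) = 2 * (k-3) / [(k-\frac{3}{2}) (k+\frac{5}{6}) (k+1)] ; factor over Q: parameters, x = 2, and C = -\frac{3}{2}.
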